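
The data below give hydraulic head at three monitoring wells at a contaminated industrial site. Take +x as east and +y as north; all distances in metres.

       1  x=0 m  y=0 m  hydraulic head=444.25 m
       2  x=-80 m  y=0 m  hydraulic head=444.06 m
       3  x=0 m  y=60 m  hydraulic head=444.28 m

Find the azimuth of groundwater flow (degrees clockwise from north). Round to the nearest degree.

258°

∂h/∂x = (444.06 − 444.25) / (-80 − 0) = +0.002375
∂h/∂y = (444.28 − 444.25) / (60 − 0) = +0.0005000
Flow direction (−∇h) has components (-0.002375 E, -0.0005000 N).
Azimuth = atan2(E, N) = atan2(-0.002375, -0.0005000) = 258.1° ≈ 258°.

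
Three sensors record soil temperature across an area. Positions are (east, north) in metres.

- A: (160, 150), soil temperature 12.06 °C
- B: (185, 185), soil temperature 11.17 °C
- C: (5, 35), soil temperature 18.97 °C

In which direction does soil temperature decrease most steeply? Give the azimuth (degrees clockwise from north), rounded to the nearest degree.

104°

With T = a·x + b·y + c and A as origin, the differences give:
  25·a + 35·b = -0.89
  (-155)·a + (-115)·b = +6.91
Eliminate b (×(-115) and ×35, subtract): 2550·a = -139.500 → a = ∂T/∂x = -0.05471
Back-substitute: b = ∂T/∂y = +0.01365.
Steepest decrease is along −∇f: components (+0.05471 E, -0.01365 N).
Azimuth = atan2(+0.05471, -0.01365) = 104.0° ≈ 104°.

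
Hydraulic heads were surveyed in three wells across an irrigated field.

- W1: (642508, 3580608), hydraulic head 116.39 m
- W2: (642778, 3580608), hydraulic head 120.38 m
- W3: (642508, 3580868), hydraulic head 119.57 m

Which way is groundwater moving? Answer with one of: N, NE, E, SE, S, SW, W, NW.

∂h/∂x = (120.38 − 116.39) / (642778 − 642508) = +0.01478
∂h/∂y = (119.57 − 116.39) / (3580868 − 3580608) = +0.01223
Flow = −∇h = (-0.01478 east, -0.01223 north), which points southwest.

SW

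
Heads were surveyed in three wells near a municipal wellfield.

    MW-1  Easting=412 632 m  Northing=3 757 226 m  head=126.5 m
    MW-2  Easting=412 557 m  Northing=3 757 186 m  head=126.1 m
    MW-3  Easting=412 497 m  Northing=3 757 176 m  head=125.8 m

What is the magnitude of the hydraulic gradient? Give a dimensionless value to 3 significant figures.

0.00493

With h = a·x + b·y + c and MW-1 as origin, the differences give:
  (-75)·a + (-40)·b = -0.4
  (-135)·a + (-50)·b = -0.7
Eliminate b (×(-50) and ×(-40), subtract): -1650·a = -8.00 → a = ∂h/∂x = +0.004848
Back-substitute: b = ∂h/∂y = +0.0009091.
|∇h| = √(0.004848² + 0.0009091²) = 0.004933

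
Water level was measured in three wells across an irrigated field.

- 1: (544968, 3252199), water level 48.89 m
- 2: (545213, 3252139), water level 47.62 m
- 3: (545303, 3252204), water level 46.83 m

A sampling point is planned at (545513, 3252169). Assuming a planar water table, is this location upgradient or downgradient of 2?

downgradient

Differences from 1: to 2 (Δx, Δy, Δh) = (245, -60, -1.27); to 3 = (335, 5, -2.06).
Solve a·Δx + b·Δy = Δh: det = 245·5 − 335·(-60) = 21325.
∂h/∂x = [(-1.27)·5 − (-2.06)·(-60)] / 21325 = -0.006094
∂h/∂y = [245·(-2.06) − 335·(-1.27)] / 21325 = -0.003716
Head at (545513, 3252169) = 48.89 + (-0.006094)·(545) + (-0.003716)·(-30) = 45.68 m.
That is lower than the 47.62 m at 2, so the point is downgradient.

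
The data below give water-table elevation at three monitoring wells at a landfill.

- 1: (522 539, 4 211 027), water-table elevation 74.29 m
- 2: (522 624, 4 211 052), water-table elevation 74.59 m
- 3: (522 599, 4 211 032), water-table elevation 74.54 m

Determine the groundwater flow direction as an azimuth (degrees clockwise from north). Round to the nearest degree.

With h = a·x + b·y + c and 1 as origin, the differences give:
  85·a + 25·b = +0.30
  60·a + 5·b = +0.25
Eliminate b (×5 and ×25, subtract): -1075·a = -4.750 → a = ∂h/∂x = +0.004419
Back-substitute: b = ∂h/∂y = -0.003023.
Flow direction (−∇h) has components (-0.004419 E, +0.003023 N).
Azimuth = atan2(E, N) = atan2(-0.004419, +0.003023) = 304.4° ≈ 304°.

304°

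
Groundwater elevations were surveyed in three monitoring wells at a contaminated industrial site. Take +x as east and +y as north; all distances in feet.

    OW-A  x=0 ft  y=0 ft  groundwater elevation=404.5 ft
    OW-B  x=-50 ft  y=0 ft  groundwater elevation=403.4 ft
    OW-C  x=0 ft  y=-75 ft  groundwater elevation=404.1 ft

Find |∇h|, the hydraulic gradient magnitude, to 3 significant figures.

∂h/∂x = (403.4 − 404.5) / (-50 − 0) = +0.02200
∂h/∂y = (404.1 − 404.5) / (-75 − 0) = +0.005333
|∇h| = √(0.02200² + 0.005333²) = 0.02264

0.0226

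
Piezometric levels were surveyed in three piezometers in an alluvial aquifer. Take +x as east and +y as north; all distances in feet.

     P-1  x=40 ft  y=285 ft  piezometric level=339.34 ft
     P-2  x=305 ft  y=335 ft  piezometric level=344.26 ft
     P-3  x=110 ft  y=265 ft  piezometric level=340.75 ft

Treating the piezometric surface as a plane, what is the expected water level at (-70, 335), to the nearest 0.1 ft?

With h = a·x + b·y + c and P-1 as origin, the differences give:
  265·a + 50·b = +4.92
  70·a + (-20)·b = +1.41
Eliminate b (×(-20) and ×50, subtract): -8800·a = -168.900 → a = ∂h/∂x = +0.01919
Back-substitute: b = ∂h/∂y = -0.003324.
h(-70, 335) = 339.34 + (+0.01919)·(-110) + (-0.003324)·(50) = 339.34 -2.111 -0.166 = 337.063 ft.

337.1 ft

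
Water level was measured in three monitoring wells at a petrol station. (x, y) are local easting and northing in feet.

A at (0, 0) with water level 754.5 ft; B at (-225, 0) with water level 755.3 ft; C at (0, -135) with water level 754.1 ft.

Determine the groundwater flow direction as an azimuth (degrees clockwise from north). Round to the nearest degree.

130°

∂h/∂x = (755.3 − 754.5) / (-225 − 0) = -0.003556
∂h/∂y = (754.1 − 754.5) / (-135 − 0) = +0.002963
Flow direction (−∇h) has components (+0.003556 E, -0.002963 N).
Azimuth = atan2(E, N) = atan2(+0.003556, -0.002963) = 129.8° ≈ 130°.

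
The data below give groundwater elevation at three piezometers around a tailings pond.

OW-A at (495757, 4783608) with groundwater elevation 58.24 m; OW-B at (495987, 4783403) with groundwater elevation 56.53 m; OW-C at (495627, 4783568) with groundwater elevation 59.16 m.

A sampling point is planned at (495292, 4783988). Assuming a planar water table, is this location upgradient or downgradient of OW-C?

Taking OW-A as reference: OW-B−OW-A = (230, -205, -1.71); OW-C−OW-A = (-130, -40, +0.92).
Determinant of the coordinate differences = 230·(-40) − (-130)·(-205) = -35850.
∂h/∂x = [(-1.71)·(-40) − (+0.92)·(-205)] / -35850 = -0.007169
∂h/∂y = [230·(+0.92) − (-130)·(-1.71)] / -35850 = +0.0002985
Head at (495292, 4783988) = 58.24 + (-0.007169)·(-465) + (+0.0002985)·(380) = 61.69 m.
That is higher than the 59.16 m at OW-C, so the point is upgradient.

upgradient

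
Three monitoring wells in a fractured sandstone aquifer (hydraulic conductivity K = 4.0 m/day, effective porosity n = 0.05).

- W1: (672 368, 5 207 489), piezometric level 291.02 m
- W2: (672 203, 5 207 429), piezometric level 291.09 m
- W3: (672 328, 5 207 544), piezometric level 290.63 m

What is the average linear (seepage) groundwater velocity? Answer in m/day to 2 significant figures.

Differences from W1: to W2 (Δx, Δy, Δh) = (-165, -60, +0.07); to W3 = (-40, 55, -0.39).
Determinant of the coordinate differences = (-165)·55 − (-40)·(-60) = -11475.
∂h/∂x = [(+0.07)·55 − (-0.39)·(-60)] / -11475 = +0.001704
∂h/∂y = [(-165)·(-0.39) − (-40)·(+0.07)] / -11475 = -0.005852
|∇h| = √(0.001704² + -0.005852²) = 0.006095
Seepage velocity v = K·i/n = 4.0 × 0.006095 / 0.05 = 0.4876 m/day.

0.49 m/day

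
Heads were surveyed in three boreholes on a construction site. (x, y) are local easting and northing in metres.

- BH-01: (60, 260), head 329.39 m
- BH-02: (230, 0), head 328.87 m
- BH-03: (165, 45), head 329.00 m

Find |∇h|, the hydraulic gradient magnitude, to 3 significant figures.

0.00169

Differences from BH-01: to BH-02 (Δx, Δy, Δh) = (170, -260, -0.52); to BH-03 = (105, -215, -0.39).
Solve a·Δx + b·Δy = Δh: det = 170·(-215) − 105·(-260) = -9250.
∂h/∂x = [(-0.52)·(-215) − (-0.39)·(-260)] / -9250 = -0.001124
∂h/∂y = [170·(-0.39) − 105·(-0.52)] / -9250 = +0.001265
|∇h| = √(-0.001124² + 0.001265²) = 0.001692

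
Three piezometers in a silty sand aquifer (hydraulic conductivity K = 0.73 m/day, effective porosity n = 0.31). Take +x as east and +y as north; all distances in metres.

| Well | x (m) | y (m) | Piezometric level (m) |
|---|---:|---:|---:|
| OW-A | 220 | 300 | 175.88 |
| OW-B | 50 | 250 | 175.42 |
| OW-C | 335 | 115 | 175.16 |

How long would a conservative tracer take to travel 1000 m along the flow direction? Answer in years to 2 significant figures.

240 years

Differences from OW-A: to OW-B (Δx, Δy, Δh) = (-170, -50, -0.46); to OW-C = (115, -185, -0.72).
Determinant of the coordinate differences = (-170)·(-185) − 115·(-50) = 37200.
∂h/∂x = [(-0.46)·(-185) − (-0.72)·(-50)] / 37200 = +0.001320
∂h/∂y = [(-170)·(-0.72) − 115·(-0.46)] / 37200 = +0.004712
|∇h| = √(0.001320² + 0.004712²) = 0.004893
Seepage velocity v = K·i/n = 0.73 × 0.004893 / 0.31 = 0.01152 m/day.
t = 1000 / 0.01152 = 8.681e+04 days = 238 years.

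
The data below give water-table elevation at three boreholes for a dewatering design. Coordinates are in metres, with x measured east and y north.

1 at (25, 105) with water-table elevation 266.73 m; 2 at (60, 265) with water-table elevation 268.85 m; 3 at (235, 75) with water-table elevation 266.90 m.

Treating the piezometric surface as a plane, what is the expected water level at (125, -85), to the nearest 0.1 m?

Differences from 1: to 2 (Δx, Δy, Δh) = (35, 160, +2.12); to 3 = (210, -30, +0.17).
Solve a·Δx + b·Δy = Δh: det = 35·(-30) − 210·160 = -34650.
∂h/∂x = [(+2.12)·(-30) − (+0.17)·160] / -34650 = +0.002620
∂h/∂y = [35·(+0.17) − 210·(+2.12)] / -34650 = +0.01268
h(125, -85) = 266.73 + (+0.002620)·(100) + (+0.01268)·(-190) = 266.73 +0.262 -2.409 = 264.583 m.

264.6 m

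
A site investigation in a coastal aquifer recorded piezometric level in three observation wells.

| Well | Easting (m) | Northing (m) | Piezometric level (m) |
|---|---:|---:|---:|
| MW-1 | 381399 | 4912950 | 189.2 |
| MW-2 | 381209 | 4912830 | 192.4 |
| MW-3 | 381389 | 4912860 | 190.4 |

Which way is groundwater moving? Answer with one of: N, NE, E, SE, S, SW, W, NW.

With h = a·x + b·y + c and MW-1 as origin, the differences give:
  (-190)·a + (-120)·b = +3.2
  (-10)·a + (-90)·b = +1.2
Eliminate b (×(-90) and ×(-120), subtract): 15900·a = -144.00 → a = ∂h/∂x = -0.009057
Back-substitute: b = ∂h/∂y = -0.01233.
Flow = −∇h = (+0.009057 east, +0.01233 north), which points northeast.

NE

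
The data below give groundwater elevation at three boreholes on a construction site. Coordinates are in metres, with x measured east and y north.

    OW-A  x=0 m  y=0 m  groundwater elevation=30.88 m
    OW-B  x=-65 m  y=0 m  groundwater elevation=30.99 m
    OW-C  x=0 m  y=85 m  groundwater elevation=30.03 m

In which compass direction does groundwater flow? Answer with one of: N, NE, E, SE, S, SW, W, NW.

∂h/∂x = (30.99 − 30.88) / (-65 − 0) = -0.001692
∂h/∂y = (30.03 − 30.88) / (85 − 0) = -0.010000
Flow = −∇h = (+0.001692 east, +0.010000 north), which points north.

N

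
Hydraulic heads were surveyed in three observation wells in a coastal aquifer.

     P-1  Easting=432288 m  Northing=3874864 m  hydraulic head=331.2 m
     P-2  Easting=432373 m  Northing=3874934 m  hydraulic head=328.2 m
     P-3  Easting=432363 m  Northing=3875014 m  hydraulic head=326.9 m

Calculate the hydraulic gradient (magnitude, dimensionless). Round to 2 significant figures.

Differences from P-1: to P-2 (Δx, Δy, Δh) = (85, 70, -3.0); to P-3 = (75, 150, -4.3).
Solve a·Δx + b·Δy = Δh: det = 85·150 − 75·70 = 7500.
∂h/∂x = [(-3.0)·150 − (-4.3)·70] / 7500 = -0.01987
∂h/∂y = [85·(-4.3) − 75·(-3.0)] / 7500 = -0.01873
|∇h| = √(-0.01987² + -0.01873²) = 0.02731

0.027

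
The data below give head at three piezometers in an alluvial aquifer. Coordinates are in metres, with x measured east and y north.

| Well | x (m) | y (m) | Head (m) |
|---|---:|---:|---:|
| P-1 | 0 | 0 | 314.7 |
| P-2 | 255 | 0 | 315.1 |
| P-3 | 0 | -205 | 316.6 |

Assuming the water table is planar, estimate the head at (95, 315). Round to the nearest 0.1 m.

∂h/∂x = (315.1 − 314.7) / (255 − 0) = +0.001569
∂h/∂y = (316.6 − 314.7) / (-205 − 0) = -0.009268
h(95, 315) = 314.7 + (+0.001569)·(95) + (-0.009268)·(315) = 314.7 +0.149 -2.920 = 311.930 m.

311.9 m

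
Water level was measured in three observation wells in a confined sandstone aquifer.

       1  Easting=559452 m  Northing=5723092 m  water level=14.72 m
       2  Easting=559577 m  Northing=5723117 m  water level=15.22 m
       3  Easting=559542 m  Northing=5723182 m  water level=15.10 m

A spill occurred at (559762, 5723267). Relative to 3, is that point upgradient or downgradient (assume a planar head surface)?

upgradient

Taking 1 as reference: 2−1 = (125, 25, +0.50); 3−1 = (90, 90, +0.38).
Determinant of the coordinate differences = 125·90 − 90·25 = 9000.
∂h/∂x = [(+0.50)·90 − (+0.38)·25] / 9000 = +0.003944
∂h/∂y = [125·(+0.38) − 90·(+0.50)] / 9000 = +0.0002778
Head at (559762, 5723267) = 14.72 + (+0.003944)·(310) + (+0.0002778)·(175) = 15.99 m.
That is higher than the 15.10 m at 3, so the point is upgradient.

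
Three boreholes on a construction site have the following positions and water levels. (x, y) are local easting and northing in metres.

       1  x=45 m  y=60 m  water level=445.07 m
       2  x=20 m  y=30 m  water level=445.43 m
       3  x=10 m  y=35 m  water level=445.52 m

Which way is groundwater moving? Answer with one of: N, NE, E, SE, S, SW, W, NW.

E

Differences from 1: to 2 (Δx, Δy, Δh) = (-25, -30, +0.36); to 3 = (-35, -25, +0.45).
Determinant of the coordinate differences = (-25)·(-25) − (-35)·(-30) = -425.
∂h/∂x = [(+0.36)·(-25) − (+0.45)·(-30)] / -425 = -0.01059
∂h/∂y = [(-25)·(+0.45) − (-35)·(+0.36)] / -425 = -0.003176
Flow = −∇h = (+0.01059 east, +0.003176 north), which points east.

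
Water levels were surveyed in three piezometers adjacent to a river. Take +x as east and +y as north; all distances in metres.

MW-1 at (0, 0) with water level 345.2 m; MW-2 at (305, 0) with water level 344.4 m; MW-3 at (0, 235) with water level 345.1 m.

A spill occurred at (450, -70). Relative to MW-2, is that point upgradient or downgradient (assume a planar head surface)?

downgradient

∂h/∂x = (344.4 − 345.2) / (305 − 0) = -0.002623
∂h/∂y = (345.1 − 345.2) / (235 − 0) = -0.0004255
Head at (450, -70) = 345.2 + (-0.002623)·(450) + (-0.0004255)·(-70) = 344.05 m.
That is lower than the 344.4 m at MW-2, so the point is downgradient.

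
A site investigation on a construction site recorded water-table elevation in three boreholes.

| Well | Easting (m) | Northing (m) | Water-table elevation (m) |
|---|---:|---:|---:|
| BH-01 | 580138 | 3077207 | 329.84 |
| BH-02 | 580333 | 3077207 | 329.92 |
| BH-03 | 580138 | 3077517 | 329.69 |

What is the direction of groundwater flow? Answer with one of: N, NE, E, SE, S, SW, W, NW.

NW

∂h/∂x = (329.92 − 329.84) / (580333 − 580138) = +0.0004103
∂h/∂y = (329.69 − 329.84) / (3077517 − 3077207) = -0.0004839
Flow = −∇h = (-0.0004103 east, +0.0004839 north), which points northwest.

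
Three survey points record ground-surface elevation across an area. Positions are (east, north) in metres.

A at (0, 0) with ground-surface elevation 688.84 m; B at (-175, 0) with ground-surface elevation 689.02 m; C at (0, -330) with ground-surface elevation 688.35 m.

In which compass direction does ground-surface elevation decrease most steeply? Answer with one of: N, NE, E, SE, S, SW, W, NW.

∂z/∂x = (689.02 − 688.84) / (-175 − 0) = -0.001029
∂z/∂y = (688.35 − 688.84) / (-330 − 0) = +0.001485
Steepest decrease is along −∇f = (+0.001029 E, -0.001485 N) → southeast.

SE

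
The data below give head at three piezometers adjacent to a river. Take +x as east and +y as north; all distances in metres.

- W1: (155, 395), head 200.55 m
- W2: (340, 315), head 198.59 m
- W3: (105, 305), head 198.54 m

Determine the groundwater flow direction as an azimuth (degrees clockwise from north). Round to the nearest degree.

178°

Three-point gradient (reference W1): Δ to W2 = (185, -80, -1.96), Δ to W3 = (-50, -90, -2.01).
∂h/∂x = -0.0007554, ∂h/∂y = +0.02275 (det = -20650).
Flow direction (−∇h) has components (+0.0007554 E, -0.02275 N).
Azimuth = atan2(E, N) = atan2(+0.0007554, -0.02275) = 178.1° ≈ 178°.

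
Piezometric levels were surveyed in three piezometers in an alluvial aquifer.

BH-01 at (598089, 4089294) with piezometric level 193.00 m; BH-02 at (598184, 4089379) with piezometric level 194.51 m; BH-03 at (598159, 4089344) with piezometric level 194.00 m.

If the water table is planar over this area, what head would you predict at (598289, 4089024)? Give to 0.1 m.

192.2 m

Taking BH-01 as reference: BH-02−BH-01 = (95, 85, +1.51); BH-03−BH-01 = (70, 50, +1.00).
Solve a·Δx + b·Δy = Δh: det = 95·50 − 70·85 = -1200.
∂h/∂x = [(+1.51)·50 − (+1.00)·85] / -1200 = +0.007917
∂h/∂y = [95·(+1.00) − 70·(+1.51)] / -1200 = +0.008917
h(598289, 4089024) = 193.00 + (+0.007917)·(200) + (+0.008917)·(-270) = 193.00 +1.583 -2.407 = 192.176 m.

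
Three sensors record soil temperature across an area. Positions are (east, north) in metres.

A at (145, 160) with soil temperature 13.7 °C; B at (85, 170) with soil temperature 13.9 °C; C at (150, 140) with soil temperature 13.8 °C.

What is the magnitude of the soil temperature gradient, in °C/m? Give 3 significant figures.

With T = a·x + b·y + c and A as origin, the differences give:
  (-60)·a + 10·b = +0.2
  5·a + (-20)·b = +0.1
Eliminate b (×(-20) and ×10, subtract): 1150·a = -5.00 → a = ∂T/∂x = -0.004348
Back-substitute: b = ∂T/∂y = -0.006087.
|∇f| = √(-0.004348² + -0.006087²) = 0.00748 °C/m

0.00748 °C/m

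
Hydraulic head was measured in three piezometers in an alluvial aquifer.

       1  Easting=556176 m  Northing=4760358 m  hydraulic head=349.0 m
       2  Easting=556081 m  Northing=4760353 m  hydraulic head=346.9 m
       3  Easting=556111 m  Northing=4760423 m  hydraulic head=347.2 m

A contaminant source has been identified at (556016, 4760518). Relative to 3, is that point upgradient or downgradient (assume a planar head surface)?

With h = a·x + b·y + c and 1 as origin, the differences give:
  (-95)·a + (-5)·b = -2.1
  (-65)·a + 65·b = -1.8
Eliminate b (×65 and ×(-5), subtract): -6500·a = -145.50 → a = ∂h/∂x = +0.02238
Back-substitute: b = ∂h/∂y = -0.005308.
Head at (556016, 4760518) = 349.0 + (+0.02238)·(-160) + (-0.005308)·(160) = 344.57 m.
That is lower than the 347.2 m at 3, so the point is downgradient.

downgradient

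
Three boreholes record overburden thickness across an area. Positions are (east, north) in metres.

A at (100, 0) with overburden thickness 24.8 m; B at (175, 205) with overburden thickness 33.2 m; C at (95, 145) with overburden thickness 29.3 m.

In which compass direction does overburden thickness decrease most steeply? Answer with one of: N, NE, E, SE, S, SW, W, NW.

Taking A as reference: B−A = (75, 205, +8.4); C−A = (-5, 145, +4.5).
Solve a·Δx + b·Δy = Δd: det = 75·145 − (-5)·205 = 11900.
∂d/∂x = [(+8.4)·145 − (+4.5)·205] / 11900 = +0.02483
∂d/∂y = [75·(+4.5) − (-5)·(+8.4)] / 11900 = +0.03189
Steepest decrease is along −∇f = (-0.02483 E, -0.03189 N) → southwest.

SW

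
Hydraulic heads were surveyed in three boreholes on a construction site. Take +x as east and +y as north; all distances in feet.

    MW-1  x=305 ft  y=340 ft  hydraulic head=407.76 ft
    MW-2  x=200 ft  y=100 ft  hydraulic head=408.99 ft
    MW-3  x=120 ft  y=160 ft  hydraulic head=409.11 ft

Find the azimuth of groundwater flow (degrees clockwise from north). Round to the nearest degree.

050°

Differences from MW-1: to MW-2 (Δx, Δy, Δh) = (-105, -240, +1.23); to MW-3 = (-185, -180, +1.35).
Determinant of the coordinate differences = (-105)·(-180) − (-185)·(-240) = -25500.
∂h/∂x = [(+1.23)·(-180) − (+1.35)·(-240)] / -25500 = -0.004024
∂h/∂y = [(-105)·(+1.35) − (-185)·(+1.23)] / -25500 = -0.003365
Flow direction (−∇h) has components (+0.004024 E, +0.003365 N).
Azimuth = atan2(E, N) = atan2(+0.004024, +0.003365) = 50.1° ≈ 050°.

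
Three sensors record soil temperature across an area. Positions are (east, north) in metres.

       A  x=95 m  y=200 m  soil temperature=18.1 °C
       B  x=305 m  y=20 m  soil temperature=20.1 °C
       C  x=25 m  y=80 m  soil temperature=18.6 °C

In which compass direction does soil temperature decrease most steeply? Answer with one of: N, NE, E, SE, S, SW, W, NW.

NW

Taking A as reference: B−A = (210, -180, +2.0); C−A = (-70, -120, +0.5).
Determinant of the coordinate differences = 210·(-120) − (-70)·(-180) = -37800.
∂T/∂x = [(+2.0)·(-120) − (+0.5)·(-180)] / -37800 = +0.003968
∂T/∂y = [210·(+0.5) − (-70)·(+2.0)] / -37800 = -0.006481
Steepest decrease is along −∇f = (-0.003968 E, +0.006481 N) → northwest.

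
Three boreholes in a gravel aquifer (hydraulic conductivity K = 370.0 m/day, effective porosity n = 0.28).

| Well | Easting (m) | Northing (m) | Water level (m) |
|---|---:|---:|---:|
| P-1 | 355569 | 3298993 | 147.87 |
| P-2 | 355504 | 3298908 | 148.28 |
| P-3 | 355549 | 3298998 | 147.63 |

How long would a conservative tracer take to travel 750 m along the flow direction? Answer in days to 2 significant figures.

38 days

Taking P-1 as reference: P-2−P-1 = (-65, -85, +0.41); P-3−P-1 = (-20, 5, -0.24).
Determinant of the coordinate differences = (-65)·5 − (-20)·(-85) = -2025.
∂h/∂x = [(+0.41)·5 − (-0.24)·(-85)] / -2025 = +0.009062
∂h/∂y = [(-65)·(-0.24) − (-20)·(+0.41)] / -2025 = -0.01175
|∇h| = √(0.009062² + -0.01175²) = 0.01484
Seepage velocity v = K·i/n = 370.0 × 0.01484 / 0.28 = 19.61 m/day.
t = 750 / 19.61 = 38.25 days.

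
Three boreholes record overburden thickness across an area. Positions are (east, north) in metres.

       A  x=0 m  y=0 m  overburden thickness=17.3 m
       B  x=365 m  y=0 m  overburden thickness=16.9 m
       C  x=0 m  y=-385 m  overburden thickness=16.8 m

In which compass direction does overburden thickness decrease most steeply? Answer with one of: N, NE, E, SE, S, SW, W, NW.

∂d/∂x = (16.9 − 17.3) / (365 − 0) = -0.001096
∂d/∂y = (16.8 − 17.3) / (-385 − 0) = +0.001299
Steepest decrease is along −∇f = (+0.001096 E, -0.001299 N) → southeast.

SE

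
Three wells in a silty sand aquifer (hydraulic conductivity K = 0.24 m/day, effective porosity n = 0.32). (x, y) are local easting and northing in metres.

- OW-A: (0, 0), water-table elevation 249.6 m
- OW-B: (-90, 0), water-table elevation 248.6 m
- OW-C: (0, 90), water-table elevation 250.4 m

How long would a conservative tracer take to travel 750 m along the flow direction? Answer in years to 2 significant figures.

190 years

∂h/∂x = (248.6 − 249.6) / (-90 − 0) = +0.01111
∂h/∂y = (250.4 − 249.6) / (90 − 0) = +0.008889
|∇h| = √(0.01111² + 0.008889²) = 0.01423
Seepage velocity v = K·i/n = 0.24 × 0.01423 / 0.32 = 0.01067 m/day.
t = 750 / 0.01067 = 7.029e+04 days = 192 years.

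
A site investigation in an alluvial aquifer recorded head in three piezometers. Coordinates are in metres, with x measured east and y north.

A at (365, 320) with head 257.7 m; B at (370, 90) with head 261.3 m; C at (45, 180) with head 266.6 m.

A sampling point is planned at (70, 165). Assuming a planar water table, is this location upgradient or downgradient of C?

With h = a·x + b·y + c and A as origin, the differences give:
  5·a + (-230)·b = +3.6
  (-320)·a + (-140)·b = +8.9
Eliminate b (×(-140) and ×(-230), subtract): -74300·a = 1543.00 → a = ∂h/∂x = -0.02077
Back-substitute: b = ∂h/∂y = -0.01610.
Head at (70, 165) = 257.7 + (-0.02077)·(-295) + (-0.01610)·(-155) = 266.32 m.
That is lower than the 266.6 m at C, so the point is downgradient.

downgradient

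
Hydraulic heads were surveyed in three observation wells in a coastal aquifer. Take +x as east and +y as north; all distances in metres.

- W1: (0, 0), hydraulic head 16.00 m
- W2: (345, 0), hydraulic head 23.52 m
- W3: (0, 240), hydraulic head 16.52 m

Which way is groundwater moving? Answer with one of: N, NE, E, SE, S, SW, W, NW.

W

∂h/∂x = (23.52 − 16.00) / (345 − 0) = +0.02180
∂h/∂y = (16.52 − 16.00) / (240 − 0) = +0.002167
Flow = −∇h = (-0.02180 east, -0.002167 north), which points west.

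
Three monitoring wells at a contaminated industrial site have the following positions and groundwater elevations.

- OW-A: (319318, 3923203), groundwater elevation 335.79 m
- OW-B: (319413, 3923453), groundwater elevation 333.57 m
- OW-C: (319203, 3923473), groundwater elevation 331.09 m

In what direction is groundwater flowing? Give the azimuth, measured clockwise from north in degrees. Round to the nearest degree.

321°

Differences from OW-A: to OW-B (Δx, Δy, Δh) = (95, 250, -2.22); to OW-C = (-115, 270, -4.70).
Solve a·Δx + b·Δy = Δh: det = 95·270 − (-115)·250 = 54400.
∂h/∂x = [(-2.22)·270 − (-4.70)·250] / 54400 = +0.01058
∂h/∂y = [95·(-4.70) − (-115)·(-2.22)] / 54400 = -0.01290
Flow direction (−∇h) has components (-0.01058 E, +0.01290 N).
Azimuth = atan2(E, N) = atan2(-0.01058, +0.01290) = 320.6° ≈ 321°.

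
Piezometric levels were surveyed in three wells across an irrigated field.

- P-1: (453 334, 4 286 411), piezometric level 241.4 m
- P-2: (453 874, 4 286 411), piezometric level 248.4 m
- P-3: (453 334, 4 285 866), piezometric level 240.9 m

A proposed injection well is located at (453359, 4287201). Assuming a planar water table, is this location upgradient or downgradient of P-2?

downgradient

∂h/∂x = (248.4 − 241.4) / (453874 − 453334) = +0.01296
∂h/∂y = (240.9 − 241.4) / (4285866 − 4286411) = +0.0009174
Head at (453359, 4287201) = 241.4 + (+0.01296)·(25) + (+0.0009174)·(790) = 242.45 m.
That is lower than the 248.4 m at P-2, so the point is downgradient.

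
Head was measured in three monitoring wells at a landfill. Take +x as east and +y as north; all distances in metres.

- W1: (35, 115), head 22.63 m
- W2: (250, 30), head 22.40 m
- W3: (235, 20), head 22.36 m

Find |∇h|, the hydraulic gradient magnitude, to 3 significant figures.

0.00353

Taking W1 as reference: W2−W1 = (215, -85, -0.23); W3−W1 = (200, -95, -0.27).
Solve a·Δx + b·Δy = Δh: det = 215·(-95) − 200·(-85) = -3425.
∂h/∂x = [(-0.23)·(-95) − (-0.27)·(-85)] / -3425 = +0.0003212
∂h/∂y = [215·(-0.27) − 200·(-0.23)] / -3425 = +0.003518
|∇h| = √(0.0003212² + 0.003518²) = 0.003533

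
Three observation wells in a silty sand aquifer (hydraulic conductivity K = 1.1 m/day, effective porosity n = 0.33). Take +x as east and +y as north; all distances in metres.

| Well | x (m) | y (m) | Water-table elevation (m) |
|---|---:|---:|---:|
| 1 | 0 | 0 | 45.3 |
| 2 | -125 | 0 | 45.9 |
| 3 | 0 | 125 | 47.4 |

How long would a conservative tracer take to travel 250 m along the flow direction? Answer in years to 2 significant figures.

∂h/∂x = (45.9 − 45.3) / (-125 − 0) = -0.004800
∂h/∂y = (47.4 − 45.3) / (125 − 0) = +0.01680
|∇h| = √(-0.004800² + 0.01680²) = 0.01747
Seepage velocity v = K·i/n = 1.1 × 0.01747 / 0.33 = 0.05823 m/day.
t = 250 / 0.05823 = 4293 days = 11.8 years.

12 years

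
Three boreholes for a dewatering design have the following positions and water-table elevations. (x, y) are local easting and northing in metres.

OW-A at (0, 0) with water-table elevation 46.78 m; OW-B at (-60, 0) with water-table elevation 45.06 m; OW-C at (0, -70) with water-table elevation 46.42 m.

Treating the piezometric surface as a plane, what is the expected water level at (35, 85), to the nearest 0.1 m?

48.2 m

∂h/∂x = (45.06 − 46.78) / (-60 − 0) = +0.02867
∂h/∂y = (46.42 − 46.78) / (-70 − 0) = +0.005143
h(35, 85) = 46.78 + (+0.02867)·(35) + (+0.005143)·(85) = 46.78 +1.003 +0.437 = 48.220 m.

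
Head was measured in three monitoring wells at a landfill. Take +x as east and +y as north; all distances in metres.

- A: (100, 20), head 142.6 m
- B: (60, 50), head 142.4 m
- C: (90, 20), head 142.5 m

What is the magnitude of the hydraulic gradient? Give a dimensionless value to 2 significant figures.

0.012

With h = a·x + b·y + c and A as origin, the differences give:
  (-40)·a + 30·b = -0.2
  (-10)·a + 0·b = -0.1
Eliminate b (×0 and ×30, subtract): 300·a = 3.00 → a = ∂h/∂x = +0.010000
Back-substitute: b = ∂h/∂y = +0.006667.
|∇h| = √(0.010000² + 0.006667²) = 0.01202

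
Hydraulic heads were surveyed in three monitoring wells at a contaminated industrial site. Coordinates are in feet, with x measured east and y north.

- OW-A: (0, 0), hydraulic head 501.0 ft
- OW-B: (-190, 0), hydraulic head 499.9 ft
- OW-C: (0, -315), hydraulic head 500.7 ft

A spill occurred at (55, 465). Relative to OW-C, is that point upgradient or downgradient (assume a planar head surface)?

∂h/∂x = (499.9 − 501.0) / (-190 − 0) = +0.005789
∂h/∂y = (500.7 − 501.0) / (-315 − 0) = +0.0009524
Head at (55, 465) = 501.0 + (+0.005789)·(55) + (+0.0009524)·(465) = 501.76 ft.
That is higher than the 500.7 ft at OW-C, so the point is upgradient.

upgradient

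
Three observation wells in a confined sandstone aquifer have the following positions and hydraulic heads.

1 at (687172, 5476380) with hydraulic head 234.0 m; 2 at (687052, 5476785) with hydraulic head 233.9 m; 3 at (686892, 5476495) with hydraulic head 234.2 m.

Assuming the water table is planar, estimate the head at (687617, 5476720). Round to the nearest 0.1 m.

Taking 1 as reference: 2−1 = (-120, 405, -0.1); 3−1 = (-280, 115, +0.2).
Determinant of the coordinate differences = (-120)·115 − (-280)·405 = 99600.
∂h/∂x = [(-0.1)·115 − (+0.2)·405] / 99600 = -0.0009287
∂h/∂y = [(-120)·(+0.2) − (-280)·(-0.1)] / 99600 = -0.0005221
h(687617, 5476720) = 234.0 + (-0.0009287)·(445) + (-0.0005221)·(340) = 234.0 -0.413 -0.178 = 233.409 m.

233.4 m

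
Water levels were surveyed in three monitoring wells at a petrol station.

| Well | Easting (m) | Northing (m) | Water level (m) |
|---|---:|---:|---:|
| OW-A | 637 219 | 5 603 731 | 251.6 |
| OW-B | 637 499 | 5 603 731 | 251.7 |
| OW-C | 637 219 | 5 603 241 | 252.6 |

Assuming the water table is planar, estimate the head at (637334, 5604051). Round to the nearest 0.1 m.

251.0 m

∂h/∂x = (251.7 − 251.6) / (637499 − 637219) = +0.0003571
∂h/∂y = (252.6 − 251.6) / (5603241 − 5603731) = -0.002041
h(637334, 5604051) = 251.6 + (+0.0003571)·(115) + (-0.002041)·(320) = 251.6 +0.041 -0.653 = 250.988 m.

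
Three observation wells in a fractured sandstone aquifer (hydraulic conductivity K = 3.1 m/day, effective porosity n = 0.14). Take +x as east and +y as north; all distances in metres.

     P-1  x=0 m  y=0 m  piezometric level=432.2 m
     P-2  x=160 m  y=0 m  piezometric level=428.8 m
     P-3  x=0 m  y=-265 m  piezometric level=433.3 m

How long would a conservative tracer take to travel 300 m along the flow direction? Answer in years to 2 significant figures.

∂h/∂x = (428.8 − 432.2) / (160 − 0) = -0.02125
∂h/∂y = (433.3 − 432.2) / (-265 − 0) = -0.004151
|∇h| = √(-0.02125² + -0.004151²) = 0.02165
Seepage velocity v = K·i/n = 3.1 × 0.02165 / 0.14 = 0.4794 m/day.
t = 300 / 0.4794 = 625.8 days = 1.71 years.

1.7 years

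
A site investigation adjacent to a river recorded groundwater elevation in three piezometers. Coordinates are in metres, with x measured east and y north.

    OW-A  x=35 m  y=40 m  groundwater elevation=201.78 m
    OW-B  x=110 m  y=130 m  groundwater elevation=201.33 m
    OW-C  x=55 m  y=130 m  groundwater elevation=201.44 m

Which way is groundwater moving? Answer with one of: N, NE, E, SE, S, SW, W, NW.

NE

Differences from OW-A: to OW-B (Δx, Δy, Δh) = (75, 90, -0.45); to OW-C = (20, 90, -0.34).
Solve a·Δx + b·Δy = Δh: det = 75·90 − 20·90 = 4950.
∂h/∂x = [(-0.45)·90 − (-0.34)·90] / 4950 = -0.002000
∂h/∂y = [75·(-0.34) − 20·(-0.45)] / 4950 = -0.003333
Flow = −∇h = (+0.002000 east, +0.003333 north), which points northeast.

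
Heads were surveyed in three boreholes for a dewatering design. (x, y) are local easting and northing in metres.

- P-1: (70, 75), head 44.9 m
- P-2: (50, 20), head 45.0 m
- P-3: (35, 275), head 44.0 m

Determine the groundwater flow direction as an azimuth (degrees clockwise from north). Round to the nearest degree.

Three-point gradient (reference P-1): Δ to P-2 = (-20, -55, +0.1), Δ to P-3 = (-35, 200, -0.9).
∂h/∂x = +0.004979, ∂h/∂y = -0.003629 (det = -5925).
Flow direction (−∇h) has components (-0.004979 E, +0.003629 N).
Azimuth = atan2(E, N) = atan2(-0.004979, +0.003629) = 306.1° ≈ 306°.

306°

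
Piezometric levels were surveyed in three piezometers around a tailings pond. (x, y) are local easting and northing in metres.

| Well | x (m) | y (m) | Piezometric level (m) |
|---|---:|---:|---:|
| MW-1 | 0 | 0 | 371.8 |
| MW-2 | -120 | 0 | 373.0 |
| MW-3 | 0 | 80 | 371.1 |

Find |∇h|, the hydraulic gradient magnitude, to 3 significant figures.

0.0133

∂h/∂x = (373.0 − 371.8) / (-120 − 0) = -0.010000
∂h/∂y = (371.1 − 371.8) / (80 − 0) = -0.008750
|∇h| = √(-0.010000² + -0.008750²) = 0.01329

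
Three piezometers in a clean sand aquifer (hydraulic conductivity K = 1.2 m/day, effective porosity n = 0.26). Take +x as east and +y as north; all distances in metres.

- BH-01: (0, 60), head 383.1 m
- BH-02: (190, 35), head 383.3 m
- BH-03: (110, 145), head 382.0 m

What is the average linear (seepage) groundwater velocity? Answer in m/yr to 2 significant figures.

21 m/yr

Differences from BH-01: to BH-02 (Δx, Δy, Δh) = (190, -25, +0.2); to BH-03 = (110, 85, -1.1).
Solve a·Δx + b·Δy = Δh: det = 190·85 − 110·(-25) = 18900.
∂h/∂x = [(+0.2)·85 − (-1.1)·(-25)] / 18900 = -0.0005556
∂h/∂y = [190·(-1.1) − 110·(+0.2)] / 18900 = -0.01222
|∇h| = √(-0.0005556² + -0.01222²) = 0.01223
Seepage velocity v = K·i/n = 1.2 × 0.01223 / 0.26 = 0.05645 m/day = 20.62 m/yr.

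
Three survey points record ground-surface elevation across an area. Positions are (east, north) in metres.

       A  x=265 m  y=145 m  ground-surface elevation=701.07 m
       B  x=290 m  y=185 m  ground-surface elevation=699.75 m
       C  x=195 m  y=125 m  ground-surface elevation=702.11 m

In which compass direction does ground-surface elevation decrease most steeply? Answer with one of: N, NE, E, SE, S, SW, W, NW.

Taking A as reference: B−A = (25, 40, -1.32); C−A = (-70, -20, +1.04).
Determinant of the coordinate differences = 25·(-20) − (-70)·40 = 2300.
∂z/∂x = [(-1.32)·(-20) − (+1.04)·40] / 2300 = -0.006609
∂z/∂y = [25·(+1.04) − (-70)·(-1.32)] / 2300 = -0.02887
Steepest decrease is along −∇f = (+0.006609 E, +0.02887 N) → north.

N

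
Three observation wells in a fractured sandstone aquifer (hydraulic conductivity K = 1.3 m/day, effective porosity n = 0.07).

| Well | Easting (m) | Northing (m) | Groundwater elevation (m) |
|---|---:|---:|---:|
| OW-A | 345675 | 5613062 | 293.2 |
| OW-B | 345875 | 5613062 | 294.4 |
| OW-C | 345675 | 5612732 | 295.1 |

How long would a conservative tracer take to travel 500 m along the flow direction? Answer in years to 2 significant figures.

8.9 years

∂h/∂x = (294.4 − 293.2) / (345875 − 345675) = +0.006000
∂h/∂y = (295.1 − 293.2) / (5612732 − 5613062) = -0.005758
|∇h| = √(0.006000² + -0.005758²) = 0.008316
Seepage velocity v = K·i/n = 1.3 × 0.008316 / 0.07 = 0.1544 m/day.
t = 500 / 0.1544 = 3238 days = 8.87 years.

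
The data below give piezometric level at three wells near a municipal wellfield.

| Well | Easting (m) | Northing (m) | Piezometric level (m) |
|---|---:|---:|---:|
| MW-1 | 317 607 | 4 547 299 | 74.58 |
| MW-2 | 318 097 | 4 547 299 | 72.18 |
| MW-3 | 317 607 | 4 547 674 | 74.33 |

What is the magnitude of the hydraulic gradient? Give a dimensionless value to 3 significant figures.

∂h/∂x = (72.18 − 74.58) / (318097 − 317607) = -0.004898
∂h/∂y = (74.33 − 74.58) / (4547674 − 4547299) = -0.0006667
|∇h| = √(-0.004898² + -0.0006667²) = 0.004943

0.00494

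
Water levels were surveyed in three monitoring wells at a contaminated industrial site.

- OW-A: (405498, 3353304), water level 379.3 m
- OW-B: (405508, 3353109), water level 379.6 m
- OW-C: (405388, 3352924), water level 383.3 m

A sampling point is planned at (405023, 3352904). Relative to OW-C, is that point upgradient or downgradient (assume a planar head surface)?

Three-point gradient (reference OW-A): Δ to OW-B = (10, -195, +0.3), Δ to OW-C = (-110, -380, +4.0).
∂h/∂x = -0.02638, ∂h/∂y = -0.002891 (det = -25250).
Head at (405023, 3352904) = 379.3 + (-0.02638)·(-475) + (-0.002891)·(-400) = 392.99 m.
That is higher than the 383.3 m at OW-C, so the point is upgradient.

upgradient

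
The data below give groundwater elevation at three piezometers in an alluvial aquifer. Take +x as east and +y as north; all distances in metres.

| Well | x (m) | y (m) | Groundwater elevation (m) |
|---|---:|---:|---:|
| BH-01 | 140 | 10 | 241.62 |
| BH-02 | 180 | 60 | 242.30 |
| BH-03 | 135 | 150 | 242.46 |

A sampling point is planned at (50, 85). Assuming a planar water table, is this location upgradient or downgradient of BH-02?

downgradient

Differences from BH-01: to BH-02 (Δx, Δy, Δh) = (40, 50, +0.68); to BH-03 = (-5, 140, +0.84).
Determinant of the coordinate differences = 40·140 − (-5)·50 = 5850.
∂h/∂x = [(+0.68)·140 − (+0.84)·50] / 5850 = +0.009094
∂h/∂y = [40·(+0.84) − (-5)·(+0.68)] / 5850 = +0.006325
Head at (50, 85) = 241.62 + (+0.009094)·(-90) + (+0.006325)·(75) = 241.28 m.
That is lower than the 242.30 m at BH-02, so the point is downgradient.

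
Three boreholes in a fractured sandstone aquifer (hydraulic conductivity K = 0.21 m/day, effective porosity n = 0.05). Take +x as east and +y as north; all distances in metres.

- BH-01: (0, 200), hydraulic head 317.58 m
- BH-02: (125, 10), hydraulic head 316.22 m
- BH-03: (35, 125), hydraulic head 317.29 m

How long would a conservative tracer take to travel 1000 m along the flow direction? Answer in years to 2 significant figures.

With h = a·x + b·y + c and BH-01 as origin, the differences give:
  125·a + (-190)·b = -1.36
  35·a + (-75)·b = -0.29
Eliminate b (×(-75) and ×(-190), subtract): -2725·a = 46.900 → a = ∂h/∂x = -0.01721
Back-substitute: b = ∂h/∂y = -0.004165.
|∇h| = √(-0.01721² + -0.004165²) = 0.01771
Seepage velocity v = K·i/n = 0.21 × 0.01771 / 0.05 = 0.07438 m/day.
t = 1000 / 0.07438 = 1.344e+04 days = 36.8 years.

37 years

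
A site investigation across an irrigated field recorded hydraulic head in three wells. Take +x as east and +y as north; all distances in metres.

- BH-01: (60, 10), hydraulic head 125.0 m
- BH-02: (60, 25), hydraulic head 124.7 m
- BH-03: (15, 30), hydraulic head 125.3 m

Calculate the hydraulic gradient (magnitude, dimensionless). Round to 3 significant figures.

Differences from BH-01: to BH-02 (Δx, Δy, Δh) = (0, 15, -0.3); to BH-03 = (-45, 20, +0.3).
Solve a·Δx + b·Δy = Δh: det = 0·20 − (-45)·15 = 675.
∂h/∂x = [(-0.3)·20 − (+0.3)·15] / 675 = -0.01556
∂h/∂y = [0·(+0.3) − (-45)·(-0.3)] / 675 = -0.02000
|∇h| = √(-0.01556² + -0.02000²) = 0.02534

0.0253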